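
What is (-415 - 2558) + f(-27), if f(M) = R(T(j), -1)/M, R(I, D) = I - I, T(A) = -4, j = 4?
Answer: -2973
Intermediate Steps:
R(I, D) = 0
f(M) = 0 (f(M) = 0/M = 0)
(-415 - 2558) + f(-27) = (-415 - 2558) + 0 = -2973 + 0 = -2973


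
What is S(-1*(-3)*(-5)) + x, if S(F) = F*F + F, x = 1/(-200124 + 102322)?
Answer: 20538419/97802 ≈ 210.00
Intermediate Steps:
x = -1/97802 (x = 1/(-97802) = -1/97802 ≈ -1.0225e-5)
S(F) = F + F**2 (S(F) = F**2 + F = F + F**2)
S(-1*(-3)*(-5)) + x = (-1*(-3)*(-5))*(1 - 1*(-3)*(-5)) - 1/97802 = (3*(-5))*(1 + 3*(-5)) - 1/97802 = -15*(1 - 15) - 1/97802 = -15*(-14) - 1/97802 = 210 - 1/97802 = 20538419/97802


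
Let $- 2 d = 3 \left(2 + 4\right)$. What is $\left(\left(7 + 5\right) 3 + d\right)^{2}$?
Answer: $729$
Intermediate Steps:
$d = -9$ ($d = - \frac{3 \left(2 + 4\right)}{2} = - \frac{3 \cdot 6}{2} = \left(- \frac{1}{2}\right) 18 = -9$)
$\left(\left(7 + 5\right) 3 + d\right)^{2} = \left(\left(7 + 5\right) 3 - 9\right)^{2} = \left(12 \cdot 3 - 9\right)^{2} = \left(36 - 9\right)^{2} = 27^{2} = 729$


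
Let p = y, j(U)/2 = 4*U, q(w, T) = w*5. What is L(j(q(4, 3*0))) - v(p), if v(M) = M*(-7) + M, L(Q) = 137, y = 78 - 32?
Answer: 413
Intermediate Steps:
q(w, T) = 5*w
j(U) = 8*U (j(U) = 2*(4*U) = 8*U)
y = 46
p = 46
v(M) = -6*M (v(M) = -7*M + M = -6*M)
L(j(q(4, 3*0))) - v(p) = 137 - (-6)*46 = 137 - 1*(-276) = 137 + 276 = 413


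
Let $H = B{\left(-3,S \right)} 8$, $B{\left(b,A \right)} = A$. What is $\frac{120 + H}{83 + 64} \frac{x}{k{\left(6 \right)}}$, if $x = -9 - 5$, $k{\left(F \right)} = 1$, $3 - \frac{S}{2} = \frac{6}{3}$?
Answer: $- \frac{272}{21} \approx -12.952$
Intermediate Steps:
$S = 2$ ($S = 6 - 2 \cdot \frac{6}{3} = 6 - 2 \cdot 6 \cdot \frac{1}{3} = 6 - 4 = 2$)
$H = 16$ ($H = 2 \cdot 8 = 16$)
$x = -14$ ($x = -9 - 5 = -14$)
$\frac{120 + H}{83 + 64} \frac{x}{k{\left(6 \right)}} = \frac{120 + 16}{83 + 64} \left(- \frac{14}{1}\right) = \frac{136}{147} \left(\left(-14\right) 1\right) = 136 \cdot \frac{1}{147} \left(-14\right) = \frac{136}{147} \left(-14\right) = - \frac{272}{21}$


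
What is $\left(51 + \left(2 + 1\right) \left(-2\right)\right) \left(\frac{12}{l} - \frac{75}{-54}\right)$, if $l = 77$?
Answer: $\frac{10705}{154} \approx 69.513$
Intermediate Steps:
$\left(51 + \left(2 + 1\right) \left(-2\right)\right) \left(\frac{12}{l} - \frac{75}{-54}\right) = \left(51 + \left(2 + 1\right) \left(-2\right)\right) \left(\frac{12}{77} - \frac{75}{-54}\right) = \left(51 + 3 \left(-2\right)\right) \left(12 \cdot \frac{1}{77} - - \frac{25}{18}\right) = \left(51 - 6\right) \left(\frac{12}{77} + \frac{25}{18}\right) = 45 \cdot \frac{2141}{1386} = \frac{10705}{154}$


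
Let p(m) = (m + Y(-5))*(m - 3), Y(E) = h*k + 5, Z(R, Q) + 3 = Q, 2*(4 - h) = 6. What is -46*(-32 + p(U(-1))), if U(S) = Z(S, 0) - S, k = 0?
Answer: 2162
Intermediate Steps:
h = 1 (h = 4 - ½*6 = 4 - 3 = 1)
Z(R, Q) = -3 + Q
Y(E) = 5 (Y(E) = 1*0 + 5 = 0 + 5 = 5)
U(S) = -3 - S (U(S) = (-3 + 0) - S = -3 - S)
p(m) = (-3 + m)*(5 + m) (p(m) = (m + 5)*(m - 3) = (5 + m)*(-3 + m) = (-3 + m)*(5 + m))
-46*(-32 + p(U(-1))) = -46*(-32 + (-15 + (-3 - 1*(-1))² + 2*(-3 - 1*(-1)))) = -46*(-32 + (-15 + (-3 + 1)² + 2*(-3 + 1))) = -46*(-32 + (-15 + (-2)² + 2*(-2))) = -46*(-32 + (-15 + 4 - 4)) = -46*(-32 - 15) = -46*(-47) = 2162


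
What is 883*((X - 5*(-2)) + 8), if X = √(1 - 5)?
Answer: 15894 + 1766*I ≈ 15894.0 + 1766.0*I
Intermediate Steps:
X = 2*I (X = √(-4) = 2*I ≈ 2.0*I)
883*((X - 5*(-2)) + 8) = 883*((2*I - 5*(-2)) + 8) = 883*((2*I + 10) + 8) = 883*((10 + 2*I) + 8) = 883*(18 + 2*I) = 15894 + 1766*I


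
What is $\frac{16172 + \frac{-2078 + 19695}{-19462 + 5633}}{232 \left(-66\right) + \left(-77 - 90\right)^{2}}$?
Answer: $\frac{223624971}{173927333} \approx 1.2857$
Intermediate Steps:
$\frac{16172 + \frac{-2078 + 19695}{-19462 + 5633}}{232 \left(-66\right) + \left(-77 - 90\right)^{2}} = \frac{16172 + \frac{17617}{-13829}}{-15312 + \left(-167\right)^{2}} = \frac{16172 + 17617 \left(- \frac{1}{13829}\right)}{-15312 + 27889} = \frac{16172 - \frac{17617}{13829}}{12577} = \frac{223624971}{13829} \cdot \frac{1}{12577} = \frac{223624971}{173927333}$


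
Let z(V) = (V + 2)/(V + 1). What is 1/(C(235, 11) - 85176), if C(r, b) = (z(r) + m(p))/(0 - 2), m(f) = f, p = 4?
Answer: -472/40204253 ≈ -1.1740e-5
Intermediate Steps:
z(V) = (2 + V)/(1 + V)
C(r, b) = -2 - (2 + r)/(2*(1 + r)) (C(r, b) = ((2 + r)/(1 + r) + 4)/(0 - 2) = (4 + (2 + r)/(1 + r))/(-2) = (4 + (2 + r)/(1 + r))*(-½) = -2 - (2 + r)/(2*(1 + r)))
1/(C(235, 11) - 85176) = 1/((-6 - 5*235)/(2*(1 + 235)) - 85176) = 1/((½)*(-6 - 1175)/236 - 85176) = 1/((½)*(1/236)*(-1181) - 85176) = 1/(-1181/472 - 85176) = 1/(-40204253/472) = -472/40204253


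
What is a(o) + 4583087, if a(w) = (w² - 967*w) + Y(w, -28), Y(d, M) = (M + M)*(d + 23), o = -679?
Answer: 5737457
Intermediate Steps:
Y(d, M) = 2*M*(23 + d) (Y(d, M) = (2*M)*(23 + d) = 2*M*(23 + d))
a(w) = -1288 + w² - 1023*w (a(w) = (w² - 967*w) + 2*(-28)*(23 + w) = (w² - 967*w) + (-1288 - 56*w) = -1288 + w² - 1023*w)
a(o) + 4583087 = (-1288 + (-679)² - 1023*(-679)) + 4583087 = (-1288 + 461041 + 694617) + 4583087 = 1154370 + 4583087 = 5737457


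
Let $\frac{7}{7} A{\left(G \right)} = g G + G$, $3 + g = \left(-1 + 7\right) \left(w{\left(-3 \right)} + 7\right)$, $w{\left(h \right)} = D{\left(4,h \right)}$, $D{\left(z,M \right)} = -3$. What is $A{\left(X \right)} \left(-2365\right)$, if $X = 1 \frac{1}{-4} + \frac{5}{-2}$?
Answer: $\frac{286165}{2} \approx 1.4308 \cdot 10^{5}$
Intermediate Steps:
$w{\left(h \right)} = -3$
$g = 21$ ($g = -3 + \left(-1 + 7\right) \left(-3 + 7\right) = -3 + 6 \cdot 4 = -3 + 24 = 21$)
$X = - \frac{11}{4}$ ($X = 1 \left(- \frac{1}{4}\right) + 5 \left(- \frac{1}{2}\right) = - \frac{1}{4} - \frac{5}{2} = - \frac{11}{4} \approx -2.75$)
$A{\left(G \right)} = 22 G$ ($A{\left(G \right)} = 21 G + G = 22 G$)
$A{\left(X \right)} \left(-2365\right) = 22 \left(- \frac{11}{4}\right) \left(-2365\right) = \left(- \frac{121}{2}\right) \left(-2365\right) = \frac{286165}{2}$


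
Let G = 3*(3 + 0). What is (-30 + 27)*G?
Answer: -27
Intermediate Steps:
G = 9 (G = 3*3 = 9)
(-30 + 27)*G = (-30 + 27)*9 = -3*9 = -27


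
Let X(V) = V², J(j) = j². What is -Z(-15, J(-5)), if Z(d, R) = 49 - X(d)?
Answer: 176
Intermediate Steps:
Z(d, R) = 49 - d²
-Z(-15, J(-5)) = -(49 - 1*(-15)²) = -(49 - 1*225) = -(49 - 225) = -1*(-176) = 176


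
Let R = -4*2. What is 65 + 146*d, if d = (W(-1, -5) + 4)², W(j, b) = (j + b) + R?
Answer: 14665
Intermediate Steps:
R = -8
W(j, b) = -8 + b + j (W(j, b) = (j + b) - 8 = (b + j) - 8 = -8 + b + j)
d = 100 (d = ((-8 - 5 - 1) + 4)² = (-14 + 4)² = (-10)² = 100)
65 + 146*d = 65 + 146*100 = 65 + 14600 = 14665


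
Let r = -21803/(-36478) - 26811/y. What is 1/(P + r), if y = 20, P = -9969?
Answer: -364780/4125279619 ≈ -8.8425e-5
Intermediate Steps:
r = -488787799/364780 (r = -21803/(-36478) - 26811/20 = -21803*(-1/36478) - 26811*1/20 = 21803/36478 - 26811/20 = -488787799/364780 ≈ -1340.0)
1/(P + r) = 1/(-9969 - 488787799/364780) = 1/(-4125279619/364780) = -364780/4125279619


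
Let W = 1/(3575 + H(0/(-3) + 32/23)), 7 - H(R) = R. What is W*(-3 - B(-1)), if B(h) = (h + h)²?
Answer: -161/82354 ≈ -0.0019550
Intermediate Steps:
H(R) = 7 - R
B(h) = 4*h² (B(h) = (2*h)² = 4*h²)
W = 23/82354 (W = 1/(3575 + (7 - (0/(-3) + 32/23))) = 1/(3575 + (7 - (0*(-⅓) + 32*(1/23)))) = 1/(3575 + (7 - (0 + 32/23))) = 1/(3575 + (7 - 1*32/23)) = 1/(3575 + (7 - 32/23)) = 1/(3575 + 129/23) = 1/(82354/23) = 23/82354 ≈ 0.00027928)
W*(-3 - B(-1)) = 23*(-3 - 4*(-1)²)/82354 = 23*(-3 - 4)/82354 = (23/82354)*(-7) = -161/82354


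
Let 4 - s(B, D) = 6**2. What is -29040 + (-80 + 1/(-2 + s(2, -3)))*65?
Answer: -1164225/34 ≈ -34242.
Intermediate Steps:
s(B, D) = -32 (s(B, D) = 4 - 1*6**2 = 4 - 1*36 = 4 - 36 = -32)
-29040 + (-80 + 1/(-2 + s(2, -3)))*65 = -29040 + (-80 + 1/(-2 - 32))*65 = -29040 + (-80 + 1/(-34))*65 = -29040 + (-80 - 1/34)*65 = -29040 - 2721/34*65 = -29040 - 176865/34 = -1164225/34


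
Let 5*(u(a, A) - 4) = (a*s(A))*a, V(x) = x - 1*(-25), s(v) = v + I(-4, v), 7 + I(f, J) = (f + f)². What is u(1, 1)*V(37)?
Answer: 4836/5 ≈ 967.20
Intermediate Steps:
I(f, J) = -7 + 4*f² (I(f, J) = -7 + (f + f)² = -7 + (2*f)² = -7 + 4*f²)
s(v) = 57 + v (s(v) = v + (-7 + 4*(-4)²) = v + (-7 + 4*16) = v + (-7 + 64) = v + 57 = 57 + v)
V(x) = 25 + x (V(x) = x + 25 = 25 + x)
u(a, A) = 4 + a²*(57 + A)/5 (u(a, A) = 4 + ((a*(57 + A))*a)/5 = 4 + (a²*(57 + A))/5 = 4 + a²*(57 + A)/5)
u(1, 1)*V(37) = (4 + (⅕)*1²*(57 + 1))*(25 + 37) = (4 + (⅕)*1*58)*62 = (4 + 58/5)*62 = (78/5)*62 = 4836/5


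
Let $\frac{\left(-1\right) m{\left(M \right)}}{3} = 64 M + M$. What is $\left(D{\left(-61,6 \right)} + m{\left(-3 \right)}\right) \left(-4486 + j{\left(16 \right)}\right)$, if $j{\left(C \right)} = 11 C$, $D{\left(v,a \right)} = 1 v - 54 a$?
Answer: $-862000$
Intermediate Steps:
$m{\left(M \right)} = - 195 M$ ($m{\left(M \right)} = - 3 \left(64 M + M\right) = - 3 \cdot 65 M = - 195 M$)
$D{\left(v,a \right)} = v - 54 a$
$\left(D{\left(-61,6 \right)} + m{\left(-3 \right)}\right) \left(-4486 + j{\left(16 \right)}\right) = \left(\left(-61 - 324\right) - -585\right) \left(-4486 + 11 \cdot 16\right) = \left(\left(-61 - 324\right) + 585\right) \left(-4486 + 176\right) = \left(-385 + 585\right) \left(-4310\right) = 200 \left(-4310\right) = -862000$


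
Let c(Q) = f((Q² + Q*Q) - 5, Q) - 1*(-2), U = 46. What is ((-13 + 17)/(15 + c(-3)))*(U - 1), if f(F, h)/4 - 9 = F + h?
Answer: 60/31 ≈ 1.9355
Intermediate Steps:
f(F, h) = 36 + 4*F + 4*h (f(F, h) = 36 + 4*(F + h) = 36 + (4*F + 4*h) = 36 + 4*F + 4*h)
c(Q) = 18 + 4*Q + 8*Q² (c(Q) = (36 + 4*((Q² + Q*Q) - 5) + 4*Q) - 1*(-2) = (36 + 4*((Q² + Q²) - 5) + 4*Q) + 2 = (36 + 4*(2*Q² - 5) + 4*Q) + 2 = (36 + 4*(-5 + 2*Q²) + 4*Q) + 2 = (36 + (-20 + 8*Q²) + 4*Q) + 2 = (16 + 4*Q + 8*Q²) + 2 = 18 + 4*Q + 8*Q²)
((-13 + 17)/(15 + c(-3)))*(U - 1) = ((-13 + 17)/(15 + (18 + 4*(-3) + 8*(-3)²)))*(46 - 1) = (4/(15 + (18 - 12 + 8*9)))*45 = (4/(15 + (18 - 12 + 72)))*45 = (4/(15 + 78))*45 = (4/93)*45 = 60/31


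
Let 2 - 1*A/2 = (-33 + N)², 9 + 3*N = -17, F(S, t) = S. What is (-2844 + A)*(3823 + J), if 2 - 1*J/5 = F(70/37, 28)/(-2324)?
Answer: -222906447985/9213 ≈ -2.4195e+7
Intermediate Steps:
N = -26/3 (N = -3 + (⅓)*(-17) = -3 - 17/3 = -26/3 ≈ -8.6667)
A = -31214/9 (A = 4 - 2*(-33 - 26/3)² = 4 - 2*(-125/3)² = 4 - 2*15625/9 = 4 - 31250/9 = -31214/9 ≈ -3468.2)
J = 61445/6142 (J = 10 - 5*70/37/(-2324) = 10 - 5*70*(1/37)*(-1)/2324 = 10 - 350*(-1)/(37*2324) = 10 - 5*(-5/6142) = 10 + 25/6142 = 61445/6142 ≈ 10.004)
(-2844 + A)*(3823 + J) = (-2844 - 31214/9)*(3823 + 61445/6142) = -56810/9*23542311/6142 = -222906447985/9213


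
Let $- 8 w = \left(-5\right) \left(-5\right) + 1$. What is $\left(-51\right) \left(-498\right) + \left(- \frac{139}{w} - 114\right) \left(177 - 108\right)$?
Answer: $\frac{266280}{13} \approx 20483.0$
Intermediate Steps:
$w = - \frac{13}{4}$ ($w = - \frac{\left(-5\right) \left(-5\right) + 1}{8} = - \frac{25 + 1}{8} = \left(- \frac{1}{8}\right) 26 = - \frac{13}{4} \approx -3.25$)
$\left(-51\right) \left(-498\right) + \left(- \frac{139}{w} - 114\right) \left(177 - 108\right) = \left(-51\right) \left(-498\right) + \left(- \frac{139}{- \frac{13}{4}} - 114\right) \left(177 - 108\right) = 25398 + \left(\left(-139\right) \left(- \frac{4}{13}\right) - 114\right) 69 = 25398 + \left(\frac{556}{13} - 114\right) 69 = 25398 - \frac{63894}{13} = \frac{266280}{13}$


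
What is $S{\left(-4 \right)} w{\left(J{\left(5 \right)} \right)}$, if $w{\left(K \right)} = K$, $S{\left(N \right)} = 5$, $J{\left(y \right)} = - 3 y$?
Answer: $-75$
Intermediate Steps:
$S{\left(-4 \right)} w{\left(J{\left(5 \right)} \right)} = 5 \left(\left(-3\right) 5\right) = 5 \left(-15\right) = -75$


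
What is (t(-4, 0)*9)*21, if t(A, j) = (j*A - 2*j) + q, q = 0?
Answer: 0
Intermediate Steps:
t(A, j) = -2*j + A*j (t(A, j) = (j*A - 2*j) + 0 = (A*j - 2*j) + 0 = (-2*j + A*j) + 0 = -2*j + A*j)
(t(-4, 0)*9)*21 = ((0*(-2 - 4))*9)*21 = ((0*(-6))*9)*21 = (0*9)*21 = 0*21 = 0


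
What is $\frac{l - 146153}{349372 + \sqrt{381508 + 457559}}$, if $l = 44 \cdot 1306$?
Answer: $- \frac{30985453308}{122059955317} + \frac{88689 \sqrt{839067}}{122059955317} \approx -0.25319$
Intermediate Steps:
$l = 57464$
$\frac{l - 146153}{349372 + \sqrt{381508 + 457559}} = \frac{57464 - 146153}{349372 + \sqrt{381508 + 457559}} = - \frac{88689}{349372 + \sqrt{839067}}$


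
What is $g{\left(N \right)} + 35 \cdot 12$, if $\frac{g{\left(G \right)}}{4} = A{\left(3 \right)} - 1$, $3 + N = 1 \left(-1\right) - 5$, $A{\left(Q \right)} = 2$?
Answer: $424$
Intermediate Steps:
$N = -9$ ($N = -3 + \left(1 \left(-1\right) - 5\right) = -3 - 6 = -9$)
$g{\left(G \right)} = 4$ ($g{\left(G \right)} = 4 \left(2 - 1\right) = 4 \cdot 1 = 4$)
$g{\left(N \right)} + 35 \cdot 12 = 4 + 35 \cdot 12 = 4 + 420 = 424$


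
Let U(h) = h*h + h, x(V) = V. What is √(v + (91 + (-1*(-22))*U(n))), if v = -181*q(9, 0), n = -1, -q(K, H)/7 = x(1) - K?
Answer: 7*I*√205 ≈ 100.22*I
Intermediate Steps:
q(K, H) = -7 + 7*K (q(K, H) = -7*(1 - K) = -7 + 7*K)
U(h) = h + h² (U(h) = h² + h = h + h²)
v = -10136 (v = -181*(-7 + 7*9) = -181*(-7 + 63) = -181*56 = -10136)
√(v + (91 + (-1*(-22))*U(n))) = √(-10136 + (91 + (-1*(-22))*(-(1 - 1)))) = √(-10136 + (91 + 22*(-1*0))) = √(-10136 + (91 + 22*0)) = √(-10136 + (91 + 0)) = √(-10136 + 91) = √(-10045) = 7*I*√205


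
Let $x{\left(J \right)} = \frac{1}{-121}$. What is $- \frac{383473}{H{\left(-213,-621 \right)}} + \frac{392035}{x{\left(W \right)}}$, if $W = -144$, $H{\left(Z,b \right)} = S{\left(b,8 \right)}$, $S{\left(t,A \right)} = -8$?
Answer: $- \frac{379106407}{8} \approx -4.7388 \cdot 10^{7}$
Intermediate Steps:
$H{\left(Z,b \right)} = -8$
$x{\left(J \right)} = - \frac{1}{121}$
$- \frac{383473}{H{\left(-213,-621 \right)}} + \frac{392035}{x{\left(W \right)}} = - \frac{383473}{-8} + \frac{392035}{- \frac{1}{121}} = \left(-383473\right) \left(- \frac{1}{8}\right) + 392035 \left(-121\right) = \frac{383473}{8} - 47436235 = - \frac{379106407}{8}$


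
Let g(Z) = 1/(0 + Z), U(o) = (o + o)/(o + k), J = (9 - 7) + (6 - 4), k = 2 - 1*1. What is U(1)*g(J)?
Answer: ¼ ≈ 0.25000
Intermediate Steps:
k = 1 (k = 2 - 1 = 1)
J = 4 (J = 2 + 2 = 4)
U(o) = 2*o/(1 + o) (U(o) = (o + o)/(o + 1) = (2*o)/(1 + o) = 2*o/(1 + o))
g(Z) = 1/Z
U(1)*g(J) = (2*1/(1 + 1))/4 = (2*1/2)*(¼) = (2*1*(½))*(¼) = 1*(¼) = ¼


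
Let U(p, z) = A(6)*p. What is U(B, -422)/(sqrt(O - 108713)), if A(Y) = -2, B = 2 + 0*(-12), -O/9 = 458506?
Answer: 4*I*sqrt(4235267)/4235267 ≈ 0.0019437*I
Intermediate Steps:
O = -4126554 (O = -9*458506 = -4126554)
B = 2 (B = 2 + 0 = 2)
U(p, z) = -2*p
U(B, -422)/(sqrt(O - 108713)) = (-2*2)/(sqrt(-4126554 - 108713)) = -4*(-I*sqrt(4235267)/4235267) = -(-4)*I*sqrt(4235267)/4235267 = 4*I*sqrt(4235267)/4235267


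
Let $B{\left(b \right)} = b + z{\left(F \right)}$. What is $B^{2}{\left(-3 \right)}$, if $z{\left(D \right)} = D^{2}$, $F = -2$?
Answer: $1$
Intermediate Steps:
$B{\left(b \right)} = 4 + b$ ($B{\left(b \right)} = b + \left(-2\right)^{2} = b + 4 = 4 + b$)
$B^{2}{\left(-3 \right)} = \left(4 - 3\right)^{2} = 1^{2} = 1$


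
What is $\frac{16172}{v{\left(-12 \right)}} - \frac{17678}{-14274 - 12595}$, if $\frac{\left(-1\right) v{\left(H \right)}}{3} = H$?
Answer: $\frac{108790469}{241821} \approx 449.88$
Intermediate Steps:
$v{\left(H \right)} = - 3 H$
$\frac{16172}{v{\left(-12 \right)}} - \frac{17678}{-14274 - 12595} = \frac{16172}{\left(-3\right) \left(-12\right)} - \frac{17678}{-14274 - 12595} = \frac{16172}{36} - \frac{17678}{-14274 - 12595} = 16172 \cdot \frac{1}{36} - \frac{17678}{-26869} = \frac{4043}{9} - - \frac{17678}{26869} = \frac{4043}{9} + \frac{17678}{26869} = \frac{108790469}{241821}$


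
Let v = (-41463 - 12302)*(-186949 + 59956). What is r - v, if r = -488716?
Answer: -6828267361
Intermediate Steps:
v = 6827778645 (v = -53765*(-126993) = 6827778645)
r - v = -488716 - 1*6827778645 = -488716 - 6827778645 = -6828267361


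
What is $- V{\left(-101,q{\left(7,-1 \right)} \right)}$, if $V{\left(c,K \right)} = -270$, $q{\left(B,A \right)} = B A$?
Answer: $270$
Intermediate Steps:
$q{\left(B,A \right)} = A B$
$- V{\left(-101,q{\left(7,-1 \right)} \right)} = \left(-1\right) \left(-270\right) = 270$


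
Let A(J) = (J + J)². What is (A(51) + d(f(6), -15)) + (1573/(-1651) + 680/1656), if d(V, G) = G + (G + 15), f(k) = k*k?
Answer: 273102169/26289 ≈ 10388.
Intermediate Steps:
f(k) = k²
d(V, G) = 15 + 2*G (d(V, G) = G + (15 + G) = 15 + 2*G)
A(J) = 4*J² (A(J) = (2*J)² = 4*J²)
(A(51) + d(f(6), -15)) + (1573/(-1651) + 680/1656) = (4*51² + (15 + 2*(-15))) + (1573/(-1651) + 680/1656) = (4*2601 + (15 - 30)) + (1573*(-1/1651) + 680*(1/1656)) = (10404 - 15) + (-121/127 + 85/207) = 10389 - 14252/26289 = 273102169/26289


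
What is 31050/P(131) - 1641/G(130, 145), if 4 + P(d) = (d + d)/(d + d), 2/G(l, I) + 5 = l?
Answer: -225825/2 ≈ -1.1291e+5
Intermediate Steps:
G(l, I) = 2/(-5 + l)
P(d) = -3 (P(d) = -4 + (d + d)/(d + d) = -4 + (2*d)/((2*d)) = -4 + (2*d)*(1/(2*d)) = -4 + 1 = -3)
31050/P(131) - 1641/G(130, 145) = 31050/(-3) - 1641/(2/(-5 + 130)) = 31050*(-1/3) - 1641/(2/125) = -10350 - 1641/(2*(1/125)) = -10350 - 1641/2/125 = -10350 - 1641*125/2 = -10350 - 205125/2 = -225825/2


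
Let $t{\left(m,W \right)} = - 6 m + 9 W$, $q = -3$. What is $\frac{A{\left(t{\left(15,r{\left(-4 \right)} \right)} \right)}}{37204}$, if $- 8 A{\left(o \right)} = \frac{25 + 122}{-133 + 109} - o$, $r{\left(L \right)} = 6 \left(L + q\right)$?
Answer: $- \frac{3695}{2381056} \approx -0.0015518$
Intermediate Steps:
$r{\left(L \right)} = -18 + 6 L$ ($r{\left(L \right)} = 6 \left(L - 3\right) = 6 \left(-3 + L\right) = -18 + 6 L$)
$A{\left(o \right)} = \frac{49}{64} + \frac{o}{8}$ ($A{\left(o \right)} = - \frac{\frac{25 + 122}{-133 + 109} - o}{8} = - \frac{\frac{147}{-24} - o}{8} = - \frac{147 \left(- \frac{1}{24}\right) - o}{8} = - \frac{- \frac{49}{8} - o}{8} = \frac{49}{64} + \frac{o}{8}$)
$\frac{A{\left(t{\left(15,r{\left(-4 \right)} \right)} \right)}}{37204} = \frac{\frac{49}{64} + \frac{\left(-6\right) 15 + 9 \left(-18 + 6 \left(-4\right)\right)}{8}}{37204} = \left(\frac{49}{64} + \frac{-90 + 9 \left(-18 - 24\right)}{8}\right) \frac{1}{37204} = \left(\frac{49}{64} + \frac{-90 + 9 \left(-42\right)}{8}\right) \frac{1}{37204} = \left(\frac{49}{64} + \frac{-90 - 378}{8}\right) \frac{1}{37204} = \left(\frac{49}{64} + \frac{1}{8} \left(-468\right)\right) \frac{1}{37204} = \left(\frac{49}{64} - \frac{117}{2}\right) \frac{1}{37204} = \left(- \frac{3695}{64}\right) \frac{1}{37204} = - \frac{3695}{2381056}$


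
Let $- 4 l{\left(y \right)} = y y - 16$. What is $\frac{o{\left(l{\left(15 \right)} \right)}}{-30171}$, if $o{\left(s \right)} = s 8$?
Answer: $\frac{418}{30171} \approx 0.013854$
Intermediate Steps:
$l{\left(y \right)} = 4 - \frac{y^{2}}{4}$ ($l{\left(y \right)} = - \frac{y y - 16}{4} = - \frac{y^{2} - 16}{4} = - \frac{-16 + y^{2}}{4} = 4 - \frac{y^{2}}{4}$)
$o{\left(s \right)} = 8 s$
$\frac{o{\left(l{\left(15 \right)} \right)}}{-30171} = \frac{8 \left(4 - \frac{15^{2}}{4}\right)}{-30171} = 8 \left(4 - \frac{225}{4}\right) \left(- \frac{1}{30171}\right) = 8 \left(- \frac{209}{4}\right) \left(- \frac{1}{30171}\right) = \left(-418\right) \left(- \frac{1}{30171}\right) = \frac{418}{30171}$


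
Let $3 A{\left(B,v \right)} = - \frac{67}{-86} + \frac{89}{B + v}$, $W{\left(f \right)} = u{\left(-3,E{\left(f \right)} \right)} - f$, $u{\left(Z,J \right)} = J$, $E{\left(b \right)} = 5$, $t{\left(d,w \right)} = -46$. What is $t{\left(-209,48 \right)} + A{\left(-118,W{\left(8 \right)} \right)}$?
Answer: $- \frac{478525}{10406} \approx -45.985$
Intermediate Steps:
$W{\left(f \right)} = 5 - f$
$A{\left(B,v \right)} = \frac{67}{258} + \frac{89}{3 \left(B + v\right)}$ ($A{\left(B,v \right)} = \frac{- \frac{67}{-86} + \frac{89}{B + v}}{3} = \frac{\left(-67\right) \left(- \frac{1}{86}\right) + \frac{89}{B + v}}{3} = \frac{\frac{67}{86} + \frac{89}{B + v}}{3} = \frac{67}{258} + \frac{89}{3 \left(B + v\right)}$)
$t{\left(-209,48 \right)} + A{\left(-118,W{\left(8 \right)} \right)} = -46 + \frac{7654 + 67 \left(-118\right) + 67 \left(5 - 8\right)}{258 \left(-118 + \left(5 - 8\right)\right)} = -46 + \frac{7654 - 7906 + 67 \left(5 - 8\right)}{258 \left(-118 + \left(5 - 8\right)\right)} = -46 + \frac{7654 - 7906 + 67 \left(-3\right)}{258 \left(-118 - 3\right)} = -46 + \frac{7654 - 7906 - 201}{258 \left(-121\right)} = -46 + \frac{1}{258} \left(- \frac{1}{121}\right) \left(-453\right) = -46 + \frac{151}{10406} = - \frac{478525}{10406}$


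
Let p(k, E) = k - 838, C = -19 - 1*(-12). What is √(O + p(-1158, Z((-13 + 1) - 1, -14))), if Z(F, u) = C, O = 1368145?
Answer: √1366149 ≈ 1168.8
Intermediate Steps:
C = -7 (C = -19 + 12 = -7)
Z(F, u) = -7
p(k, E) = -838 + k
√(O + p(-1158, Z((-13 + 1) - 1, -14))) = √(1368145 + (-838 - 1158)) = √(1368145 - 1996) = √1366149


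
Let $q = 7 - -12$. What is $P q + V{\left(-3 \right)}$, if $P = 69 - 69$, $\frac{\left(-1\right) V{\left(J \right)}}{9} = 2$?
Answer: $-18$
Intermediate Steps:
$V{\left(J \right)} = -18$ ($V{\left(J \right)} = \left(-9\right) 2 = -18$)
$q = 19$ ($q = 7 + 12 = 19$)
$P = 0$ ($P = 69 - 69 = 0$)
$P q + V{\left(-3 \right)} = 0 \cdot 19 - 18 = 0 - 18 = -18$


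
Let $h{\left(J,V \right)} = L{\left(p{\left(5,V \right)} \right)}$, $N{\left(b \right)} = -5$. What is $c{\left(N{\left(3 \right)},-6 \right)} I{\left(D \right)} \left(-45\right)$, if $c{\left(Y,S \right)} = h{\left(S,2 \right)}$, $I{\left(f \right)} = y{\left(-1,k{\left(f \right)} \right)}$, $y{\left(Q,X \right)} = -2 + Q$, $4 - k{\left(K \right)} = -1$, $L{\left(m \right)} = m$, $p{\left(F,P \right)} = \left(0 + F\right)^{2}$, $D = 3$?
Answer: $3375$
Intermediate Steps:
$p{\left(F,P \right)} = F^{2}$
$k{\left(K \right)} = 5$ ($k{\left(K \right)} = 4 - -1 = 4 + 1 = 5$)
$h{\left(J,V \right)} = 25$ ($h{\left(J,V \right)} = 5^{2} = 25$)
$I{\left(f \right)} = -3$ ($I{\left(f \right)} = -2 - 1 = -3$)
$c{\left(Y,S \right)} = 25$
$c{\left(N{\left(3 \right)},-6 \right)} I{\left(D \right)} \left(-45\right) = 25 \left(-3\right) \left(-45\right) = \left(-75\right) \left(-45\right) = 3375$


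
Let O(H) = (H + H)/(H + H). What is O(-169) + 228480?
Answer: 228481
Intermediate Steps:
O(H) = 1 (O(H) = (2*H)/((2*H)) = (2*H)*(1/(2*H)) = 1)
O(-169) + 228480 = 1 + 228480 = 228481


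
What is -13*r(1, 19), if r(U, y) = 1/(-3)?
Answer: 13/3 ≈ 4.3333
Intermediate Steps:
r(U, y) = -1/3
-13*r(1, 19) = -13*(-1/3) = 13/3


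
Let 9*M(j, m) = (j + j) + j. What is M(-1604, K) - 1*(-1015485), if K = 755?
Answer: 3044851/3 ≈ 1.0150e+6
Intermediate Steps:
M(j, m) = j/3 (M(j, m) = ((j + j) + j)/9 = (2*j + j)/9 = (3*j)/9 = j/3)
M(-1604, K) - 1*(-1015485) = (1/3)*(-1604) - 1*(-1015485) = -1604/3 + 1015485 = 3044851/3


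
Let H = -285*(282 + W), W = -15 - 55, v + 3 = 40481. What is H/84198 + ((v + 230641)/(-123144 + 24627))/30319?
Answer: -10027419809179/13971895280153 ≈ -0.71768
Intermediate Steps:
v = 40478 (v = -3 + 40481 = 40478)
W = -70
H = -60420 (H = -285*(282 - 70) = -285*212 = -60420)
H/84198 + ((v + 230641)/(-123144 + 24627))/30319 = -60420/84198 + ((40478 + 230641)/(-123144 + 24627))/30319 = -60420*1/84198 + (271119/(-98517))*(1/30319) = -10070/14033 + (271119*(-1/98517))*(1/30319) = -10070/14033 - 90373/32839*1/30319 = -10070/14033 - 90373/995645641 = -10027419809179/13971895280153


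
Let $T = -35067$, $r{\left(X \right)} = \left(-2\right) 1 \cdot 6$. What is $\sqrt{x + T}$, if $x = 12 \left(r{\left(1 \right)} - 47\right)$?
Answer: $15 i \sqrt{159} \approx 189.14 i$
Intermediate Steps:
$r{\left(X \right)} = -12$ ($r{\left(X \right)} = \left(-2\right) 6 = -12$)
$x = -708$ ($x = 12 \left(-12 - 47\right) = 12 \left(-59\right) = -708$)
$\sqrt{x + T} = \sqrt{-708 - 35067} = \sqrt{-35775} = 15 i \sqrt{159}$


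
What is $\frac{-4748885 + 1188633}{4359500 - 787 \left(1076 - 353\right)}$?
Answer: $- \frac{3560252}{3790499} \approx -0.93926$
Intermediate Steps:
$\frac{-4748885 + 1188633}{4359500 - 787 \left(1076 - 353\right)} = - \frac{3560252}{4359500 - 569001} = - \frac{3560252}{3790499}$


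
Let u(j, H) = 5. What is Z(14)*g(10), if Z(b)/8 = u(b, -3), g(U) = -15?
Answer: -600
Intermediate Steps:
Z(b) = 40 (Z(b) = 8*5 = 40)
Z(14)*g(10) = 40*(-15) = -600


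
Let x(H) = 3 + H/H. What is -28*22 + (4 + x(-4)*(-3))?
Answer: -624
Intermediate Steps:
x(H) = 4 (x(H) = 3 + 1 = 4)
-28*22 + (4 + x(-4)*(-3)) = -28*22 + (4 + 4*(-3)) = -616 + (4 - 12) = -616 - 8 = -624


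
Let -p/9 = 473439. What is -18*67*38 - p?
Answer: 4215123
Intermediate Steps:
p = -4260951 (p = -9*473439 = -4260951)
-18*67*38 - p = -18*67*38 - 1*(-4260951) = -1206*38 + 4260951 = -45828 + 4260951 = 4215123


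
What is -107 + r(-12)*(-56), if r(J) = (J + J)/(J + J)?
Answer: -163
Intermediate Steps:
r(J) = 1 (r(J) = (2*J)/((2*J)) = (2*J)*(1/(2*J)) = 1)
-107 + r(-12)*(-56) = -107 + 1*(-56) = -107 - 56 = -163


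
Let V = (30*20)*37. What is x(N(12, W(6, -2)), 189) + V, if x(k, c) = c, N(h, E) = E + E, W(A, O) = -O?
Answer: 22389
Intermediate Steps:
N(h, E) = 2*E
V = 22200 (V = 600*37 = 22200)
x(N(12, W(6, -2)), 189) + V = 189 + 22200 = 22389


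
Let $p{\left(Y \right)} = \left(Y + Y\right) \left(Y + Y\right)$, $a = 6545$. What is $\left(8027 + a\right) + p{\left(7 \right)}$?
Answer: $14768$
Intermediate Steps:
$p{\left(Y \right)} = 4 Y^{2}$ ($p{\left(Y \right)} = 2 Y 2 Y = 4 Y^{2}$)
$\left(8027 + a\right) + p{\left(7 \right)} = \left(8027 + 6545\right) + 4 \cdot 7^{2} = 14572 + 4 \cdot 49 = 14572 + 196 = 14768$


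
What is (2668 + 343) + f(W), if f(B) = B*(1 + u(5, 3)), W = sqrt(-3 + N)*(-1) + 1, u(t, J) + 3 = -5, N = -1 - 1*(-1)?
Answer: 3004 + 7*I*sqrt(3) ≈ 3004.0 + 12.124*I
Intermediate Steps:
N = 0 (N = -1 + 1 = 0)
u(t, J) = -8 (u(t, J) = -3 - 5 = -8)
W = 1 - I*sqrt(3) (W = sqrt(-3 + 0)*(-1) + 1 = sqrt(-3)*(-1) + 1 = (I*sqrt(3))*(-1) + 1 = -I*sqrt(3) + 1 = 1 - I*sqrt(3) ≈ 1.0 - 1.732*I)
f(B) = -7*B (f(B) = B*(1 - 8) = B*(-7) = -7*B)
(2668 + 343) + f(W) = (2668 + 343) - 7*(1 - I*sqrt(3)) = 3011 + (-7 + 7*I*sqrt(3)) = 3004 + 7*I*sqrt(3)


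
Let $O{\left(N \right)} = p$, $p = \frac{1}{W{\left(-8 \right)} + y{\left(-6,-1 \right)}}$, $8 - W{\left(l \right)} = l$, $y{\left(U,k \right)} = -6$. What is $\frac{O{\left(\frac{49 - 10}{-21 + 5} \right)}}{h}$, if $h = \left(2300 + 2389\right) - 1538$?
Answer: $\frac{1}{31510} \approx 3.1736 \cdot 10^{-5}$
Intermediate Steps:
$W{\left(l \right)} = 8 - l$
$p = \frac{1}{10}$ ($p = \frac{1}{\left(8 - -8\right) - 6} = \frac{1}{\left(8 + 8\right) - 6} = \frac{1}{16 - 6} = \frac{1}{10} \approx 0.1$)
$h = 3151$ ($h = 4689 - 1538 = 3151$)
$O{\left(N \right)} = \frac{1}{10}$
$\frac{O{\left(\frac{49 - 10}{-21 + 5} \right)}}{h} = \frac{1}{10 \cdot 3151} = \frac{1}{10} \cdot \frac{1}{3151} = \frac{1}{31510}$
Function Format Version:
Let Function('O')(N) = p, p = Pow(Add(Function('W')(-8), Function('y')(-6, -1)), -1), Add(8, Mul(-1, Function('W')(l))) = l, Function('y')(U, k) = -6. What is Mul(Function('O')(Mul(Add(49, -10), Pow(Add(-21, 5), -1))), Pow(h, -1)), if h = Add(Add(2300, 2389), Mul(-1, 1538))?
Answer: Rational(1, 31510) ≈ 3.1736e-5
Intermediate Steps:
Function('W')(l) = Add(8, Mul(-1, l))
p = Rational(1, 10) (p = Pow(Add(Add(8, Mul(-1, -8)), -6), -1) = Pow(Add(Add(8, 8), -6), -1) = Pow(Add(16, -6), -1) = Pow(10, -1) = Rational(1, 10) ≈ 0.10000)
h = 3151 (h = Add(4689, -1538) = 3151)
Function('O')(N) = Rational(1, 10)
Mul(Function('O')(Mul(Add(49, -10), Pow(Add(-21, 5), -1))), Pow(h, -1)) = Mul(Rational(1, 10), Pow(3151, -1)) = Mul(Rational(1, 10), Rational(1, 3151)) = Rational(1, 31510)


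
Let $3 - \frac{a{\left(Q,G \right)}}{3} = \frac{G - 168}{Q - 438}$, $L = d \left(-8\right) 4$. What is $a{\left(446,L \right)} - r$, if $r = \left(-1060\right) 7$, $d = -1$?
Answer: $7480$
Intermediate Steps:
$r = -7420$
$L = 32$ ($L = \left(-1\right) \left(-8\right) 4 = 8 \cdot 4 = 32$)
$a{\left(Q,G \right)} = 9 - \frac{3 \left(-168 + G\right)}{-438 + Q}$ ($a{\left(Q,G \right)} = 9 - 3 \frac{G - 168}{Q - 438} = 9 - 3 \frac{-168 + G}{-438 + Q} = 9 - \frac{3 \left(-168 + G\right)}{-438 + Q}$)
$a{\left(446,L \right)} - r = \frac{3 \left(-1146 - 32 + 3 \cdot 446\right)}{-438 + 446} - -7420 = \frac{3 \left(-1146 - 32 + 1338\right)}{8} + 7420 = 3 \cdot \frac{1}{8} \cdot 160 + 7420 = 60 + 7420 = 7480$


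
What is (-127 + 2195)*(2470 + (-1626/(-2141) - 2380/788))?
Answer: 2152448055956/421777 ≈ 5.1033e+6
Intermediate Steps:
(-127 + 2195)*(2470 + (-1626/(-2141) - 2380/788)) = 2068*(2470 + (-1626*(-1/2141) - 2380*1/788)) = 2068*(2470 + (1626/2141 - 595/197)) = 2068*(2470 - 953573/421777) = 2068*(1040835617/421777) = 2152448055956/421777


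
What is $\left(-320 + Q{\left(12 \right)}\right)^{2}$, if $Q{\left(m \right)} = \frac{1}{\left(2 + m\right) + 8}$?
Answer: $\frac{49547521}{484} \approx 1.0237 \cdot 10^{5}$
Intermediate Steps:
$Q{\left(m \right)} = \frac{1}{10 + m}$
$\left(-320 + Q{\left(12 \right)}\right)^{2} = \left(-320 + \frac{1}{10 + 12}\right)^{2} = \left(-320 + \frac{1}{22}\right)^{2} = \left(- \frac{7039}{22}\right)^{2} = \frac{49547521}{484}$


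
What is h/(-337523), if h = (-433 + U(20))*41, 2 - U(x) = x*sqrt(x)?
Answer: 17671/337523 + 1640*sqrt(5)/337523 ≈ 0.063220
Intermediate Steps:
U(x) = 2 - x**(3/2) (U(x) = 2 - x*sqrt(x) = 2 - x**(3/2))
h = -17671 - 1640*sqrt(5) (h = (-433 + (2 - 20**(3/2)))*41 = (-433 + (2 - 40*sqrt(5)))*41 = (-431 - 40*sqrt(5))*41 = -17671 - 1640*sqrt(5) ≈ -21338.)
h/(-337523) = (-17671 - 1640*sqrt(5))/(-337523) = (-17671 - 1640*sqrt(5))*(-1/337523) = 17671/337523 + 1640*sqrt(5)/337523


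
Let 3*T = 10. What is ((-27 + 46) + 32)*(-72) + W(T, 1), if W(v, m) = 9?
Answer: -3663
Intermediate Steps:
T = 10/3 (T = (⅓)*10 = 10/3 ≈ 3.3333)
((-27 + 46) + 32)*(-72) + W(T, 1) = ((-27 + 46) + 32)*(-72) + 9 = (19 + 32)*(-72) + 9 = 51*(-72) + 9 = -3672 + 9 = -3663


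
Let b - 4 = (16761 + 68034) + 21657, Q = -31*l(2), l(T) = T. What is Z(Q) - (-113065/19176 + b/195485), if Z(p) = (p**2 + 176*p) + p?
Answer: -26707602055531/3748620360 ≈ -7124.6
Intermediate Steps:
Q = -62 (Q = -31*2 = -62)
b = 106456 (b = 4 + ((16761 + 68034) + 21657) = 4 + (84795 + 21657) = 4 + 106452 = 106456)
Z(p) = p**2 + 177*p
Z(Q) - (-113065/19176 + b/195485) = -62*(177 - 62) - (-113065/19176 + 106456/195485) = -62*115 - (-113065*1/19176 + 106456*(1/195485)) = -7130 - (-113065/19176 + 106456/195485) = -7130 - 1*(-20061111269/3748620360) = -7130 + 20061111269/3748620360 = -26707602055531/3748620360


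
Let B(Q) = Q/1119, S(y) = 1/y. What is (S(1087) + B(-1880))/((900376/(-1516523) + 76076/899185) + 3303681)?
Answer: -13719918666232985/26993530271699285465493 ≈ -5.0827e-7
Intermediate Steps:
B(Q) = Q/1119 (B(Q) = Q*(1/1119) = Q/1119)
(S(1087) + B(-1880))/((900376/(-1516523) + 76076/899185) + 3303681) = (1/1087 + (1/1119)*(-1880))/((900376/(-1516523) + 76076/899185) + 3303681) = (1/1087 - 1880/1119)/((900376*(-1/1516523) + 76076*(1/899185)) + 3303681) = -2042441/(1216353*((-900376/1516523 + 10868/128455) + 3303681)) = -2042441/(1216353*(-99176227116/194804961965 + 3303681)) = -2042441/(1216353*643573352373266049/194804961965) = -2042441/1216353*194804961965/643573352373266049 = -13719918666232985/26993530271699285465493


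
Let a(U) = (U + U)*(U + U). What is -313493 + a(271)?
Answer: -19729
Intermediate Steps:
a(U) = 4*U**2 (a(U) = (2*U)*(2*U) = 4*U**2)
-313493 + a(271) = -313493 + 4*271**2 = -313493 + 4*73441 = -313493 + 293764 = -19729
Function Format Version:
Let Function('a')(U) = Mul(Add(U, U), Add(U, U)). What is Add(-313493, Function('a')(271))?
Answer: -19729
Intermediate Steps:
Function('a')(U) = Mul(4, Pow(U, 2)) (Function('a')(U) = Mul(Mul(2, U), Mul(2, U)) = Mul(4, Pow(U, 2)))
Add(-313493, Function('a')(271)) = Add(-313493, Mul(4, Pow(271, 2))) = Add(-313493, Mul(4, 73441)) = Add(-313493, 293764) = -19729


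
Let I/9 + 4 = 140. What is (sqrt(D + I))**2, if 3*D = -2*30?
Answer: 1204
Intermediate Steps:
I = 1224 (I = -36 + 9*140 = -36 + 1260 = 1224)
D = -20 (D = (-2*30)/3 = (1/3)*(-60) = -20)
(sqrt(D + I))**2 = (sqrt(-20 + 1224))**2 = (sqrt(1204))**2 = (2*sqrt(301))**2 = 1204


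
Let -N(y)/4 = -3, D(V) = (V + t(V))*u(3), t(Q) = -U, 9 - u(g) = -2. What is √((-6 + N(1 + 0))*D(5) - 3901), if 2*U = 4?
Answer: 23*I*√7 ≈ 60.852*I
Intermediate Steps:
U = 2 (U = (½)*4 = 2)
u(g) = 11 (u(g) = 9 - 1*(-2) = 9 + 2 = 11)
t(Q) = -2 (t(Q) = -1*2 = -2)
D(V) = -22 + 11*V (D(V) = (V - 2)*11 = (-2 + V)*11 = -22 + 11*V)
N(y) = 12 (N(y) = -4*(-3) = 12)
√((-6 + N(1 + 0))*D(5) - 3901) = √((-6 + 12)*(-22 + 11*5) - 3901) = √(6*(-22 + 55) - 3901) = √(6*33 - 3901) = √(198 - 3901) = √(-3703) = 23*I*√7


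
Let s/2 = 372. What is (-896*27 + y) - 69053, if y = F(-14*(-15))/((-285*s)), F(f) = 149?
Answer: -19771669949/212040 ≈ -93245.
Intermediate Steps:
s = 744 (s = 2*372 = 744)
y = -149/212040 (y = 149/((-285*744)) = 149/(-212040) = 149*(-1/212040) = -149/212040 ≈ -0.00070270)
(-896*27 + y) - 69053 = (-896*27 - 149/212040) - 69053 = (-24192 - 149/212040) - 69053 = -5129671829/212040 - 69053 = -19771669949/212040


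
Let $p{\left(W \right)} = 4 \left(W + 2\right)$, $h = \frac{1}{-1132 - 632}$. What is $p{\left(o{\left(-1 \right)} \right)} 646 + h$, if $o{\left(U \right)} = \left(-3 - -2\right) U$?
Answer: $\frac{13674527}{1764} \approx 7752.0$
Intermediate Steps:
$o{\left(U \right)} = - U$ ($o{\left(U \right)} = \left(-3 + 2\right) U = - U$)
$h = - \frac{1}{1764}$ ($h = \frac{1}{-1764} = - \frac{1}{1764} \approx -0.00056689$)
$p{\left(W \right)} = 8 + 4 W$ ($p{\left(W \right)} = 4 \left(2 + W\right) = 8 + 4 W$)
$p{\left(o{\left(-1 \right)} \right)} 646 + h = \left(8 + 4 \left(\left(-1\right) \left(-1\right)\right)\right) 646 - \frac{1}{1764} = \left(8 + 4 \cdot 1\right) 646 - \frac{1}{1764} = \left(8 + 4\right) 646 - \frac{1}{1764} = 12 \cdot 646 - \frac{1}{1764} = 7752 - \frac{1}{1764} = \frac{13674527}{1764}$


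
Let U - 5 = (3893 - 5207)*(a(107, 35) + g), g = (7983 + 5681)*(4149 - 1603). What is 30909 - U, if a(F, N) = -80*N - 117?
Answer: 45708344782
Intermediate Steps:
g = 34788544 (g = 13664*2546 = 34788544)
a(F, N) = -117 - 80*N
U = -45708313873 (U = 5 + (3893 - 5207)*((-117 - 80*35) + 34788544) = 5 - 1314*((-117 - 2800) + 34788544) = 5 - 1314*(-2917 + 34788544) = 5 - 1314*34785627 = 5 - 45708313878 = -45708313873)
30909 - U = 30909 - 1*(-45708313873) = 30909 + 45708313873 = 45708344782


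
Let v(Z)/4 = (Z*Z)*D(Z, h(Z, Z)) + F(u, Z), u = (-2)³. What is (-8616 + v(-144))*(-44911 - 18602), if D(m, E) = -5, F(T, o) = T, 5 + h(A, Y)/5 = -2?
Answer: 26889371784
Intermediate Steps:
h(A, Y) = -35 (h(A, Y) = -25 + 5*(-2) = -25 - 10 = -35)
u = -8
v(Z) = -32 - 20*Z² (v(Z) = 4*((Z*Z)*(-5) - 8) = 4*(Z²*(-5) - 8) = 4*(-5*Z² - 8) = 4*(-8 - 5*Z²) = -32 - 20*Z²)
(-8616 + v(-144))*(-44911 - 18602) = (-8616 + (-32 - 20*(-144)²))*(-44911 - 18602) = (-8616 + (-32 - 20*20736))*(-63513) = (-8616 + (-32 - 414720))*(-63513) = (-8616 - 414752)*(-63513) = -423368*(-63513) = 26889371784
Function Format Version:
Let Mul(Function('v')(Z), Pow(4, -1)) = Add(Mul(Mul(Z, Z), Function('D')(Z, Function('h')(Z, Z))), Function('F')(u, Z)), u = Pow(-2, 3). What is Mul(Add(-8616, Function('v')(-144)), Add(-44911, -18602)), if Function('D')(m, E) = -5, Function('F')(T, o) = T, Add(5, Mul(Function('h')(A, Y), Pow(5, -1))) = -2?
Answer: 26889371784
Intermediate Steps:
Function('h')(A, Y) = -35 (Function('h')(A, Y) = Add(-25, Mul(5, -2)) = Add(-25, -10) = -35)
u = -8
Function('v')(Z) = Add(-32, Mul(-20, Pow(Z, 2))) (Function('v')(Z) = Mul(4, Add(Mul(Mul(Z, Z), -5), -8)) = Mul(4, Add(Mul(Pow(Z, 2), -5), -8)) = Mul(4, Add(Mul(-5, Pow(Z, 2)), -8)) = Mul(4, Add(-8, Mul(-5, Pow(Z, 2)))) = Add(-32, Mul(-20, Pow(Z, 2))))
Mul(Add(-8616, Function('v')(-144)), Add(-44911, -18602)) = Mul(Add(-8616, Add(-32, Mul(-20, Pow(-144, 2)))), Add(-44911, -18602)) = Mul(Add(-8616, Add(-32, Mul(-20, 20736))), -63513) = Mul(Add(-8616, Add(-32, -414720)), -63513) = Mul(Add(-8616, -414752), -63513) = Mul(-423368, -63513) = 26889371784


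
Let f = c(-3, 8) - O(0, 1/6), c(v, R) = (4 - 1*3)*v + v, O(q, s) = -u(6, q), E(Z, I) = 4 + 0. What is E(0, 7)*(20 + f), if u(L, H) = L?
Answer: 80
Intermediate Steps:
E(Z, I) = 4
O(q, s) = -6 (O(q, s) = -1*6 = -6)
c(v, R) = 2*v (c(v, R) = (4 - 3)*v + v = 1*v + v = v + v = 2*v)
f = 0 (f = 2*(-3) - 1*(-6) = -6 + 6 = 0)
E(0, 7)*(20 + f) = 4*(20 + 0) = 4*20 = 80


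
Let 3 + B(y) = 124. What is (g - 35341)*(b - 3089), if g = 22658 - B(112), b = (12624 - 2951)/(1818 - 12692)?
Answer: 215103736518/5437 ≈ 3.9563e+7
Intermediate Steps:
B(y) = 121 (B(y) = -3 + 124 = 121)
b = -9673/10874 (b = 9673/(-10874) = 9673*(-1/10874) = -9673/10874 ≈ -0.88955)
g = 22537 (g = 22658 - 1*121 = 22658 - 121 = 22537)
(g - 35341)*(b - 3089) = (22537 - 35341)*(-9673/10874 - 3089) = -12804*(-33599459/10874) = 215103736518/5437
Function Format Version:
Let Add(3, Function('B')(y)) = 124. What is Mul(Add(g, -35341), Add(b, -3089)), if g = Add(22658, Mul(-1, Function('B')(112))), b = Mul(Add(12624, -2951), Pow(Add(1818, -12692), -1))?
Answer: Rational(215103736518, 5437) ≈ 3.9563e+7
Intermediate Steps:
Function('B')(y) = 121 (Function('B')(y) = Add(-3, 124) = 121)
b = Rational(-9673, 10874) (b = Mul(9673, Pow(-10874, -1)) = Mul(9673, Rational(-1, 10874)) = Rational(-9673, 10874) ≈ -0.88955)
g = 22537 (g = Add(22658, Mul(-1, 121)) = Add(22658, -121) = 22537)
Mul(Add(g, -35341), Add(b, -3089)) = Mul(Add(22537, -35341), Add(Rational(-9673, 10874), -3089)) = Mul(-12804, Rational(-33599459, 10874)) = Rational(215103736518, 5437)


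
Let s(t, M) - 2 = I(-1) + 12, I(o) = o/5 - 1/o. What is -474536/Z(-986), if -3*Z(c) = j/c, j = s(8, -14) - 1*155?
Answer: 7018387440/701 ≈ 1.0012e+7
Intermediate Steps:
I(o) = -1/o + o/5 (I(o) = o*(1/5) - 1/o = o/5 - 1/o = -1/o + o/5)
s(t, M) = 74/5 (s(t, M) = 2 + ((-1/(-1) + (1/5)*(-1)) + 12) = 2 + ((-1*(-1) - 1/5) + 12) = 2 + ((1 - 1/5) + 12) = 2 + (4/5 + 12) = 2 + 64/5 = 74/5)
j = -701/5 (j = 74/5 - 1*155 = 74/5 - 155 = -701/5 ≈ -140.20)
Z(c) = 701/(15*c) (Z(c) = -(-701)/(15*c) = 701/(15*c))
-474536/Z(-986) = -474536/((701/15)/(-986)) = -474536/((701/15)*(-1/986)) = -474536/(-701/14790) = -474536*(-14790/701) = 7018387440/701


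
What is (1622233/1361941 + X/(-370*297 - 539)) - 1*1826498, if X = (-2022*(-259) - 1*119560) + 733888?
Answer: -274702620068593631/150397782689 ≈ -1.8265e+6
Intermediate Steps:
X = 1138026 (X = (523698 - 119560) + 733888 = 404138 + 733888 = 1138026)
(1622233/1361941 + X/(-370*297 - 539)) - 1*1826498 = (1622233/1361941 + 1138026/(-370*297 - 539)) - 1*1826498 = (1622233*(1/1361941) + 1138026/(-109890 - 539)) - 1826498 = (1622233/1361941 + 1138026/(-110429)) - 1826498 = (1622233/1361941 + 1138026*(-1/110429)) - 1826498 = (1622233/1361941 - 1138026/110429) - 1826498 = -1370782700509/150397782689 - 1826498 = -274702620068593631/150397782689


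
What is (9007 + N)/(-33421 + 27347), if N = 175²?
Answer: -19816/3037 ≈ -6.5249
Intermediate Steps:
N = 30625
(9007 + N)/(-33421 + 27347) = (9007 + 30625)/(-33421 + 27347) = 39632/(-6074) = 39632*(-1/6074) = -19816/3037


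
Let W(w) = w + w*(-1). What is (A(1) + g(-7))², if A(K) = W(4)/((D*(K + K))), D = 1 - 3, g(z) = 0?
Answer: 0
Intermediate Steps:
D = -2
W(w) = 0 (W(w) = w - w = 0)
A(K) = 0 (A(K) = 0/((-2*(K + K))) = 0/((-4*K)) = 0*(-1/(4*K)) = 0)
(A(1) + g(-7))² = (0 + 0)² = 0² = 0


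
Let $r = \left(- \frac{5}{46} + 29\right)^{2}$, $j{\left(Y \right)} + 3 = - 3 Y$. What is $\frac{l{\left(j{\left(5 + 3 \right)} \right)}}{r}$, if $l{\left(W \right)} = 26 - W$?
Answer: $\frac{112148}{1766241} \approx 0.063495$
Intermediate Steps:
$j{\left(Y \right)} = -3 - 3 Y$
$r = \frac{1766241}{2116}$ ($r = \left(\left(-5\right) \frac{1}{46} + 29\right)^{2} = \left(- \frac{5}{46} + 29\right)^{2} = \left(\frac{1329}{46}\right)^{2} = \frac{1766241}{2116} \approx 834.71$)
$\frac{l{\left(j{\left(5 + 3 \right)} \right)}}{r} = \frac{26 - \left(-3 - 3 \left(5 + 3\right)\right)}{\frac{1766241}{2116}} = \left(26 - \left(-3 - 24\right)\right) \frac{2116}{1766241} = \left(26 - -27\right) \frac{2116}{1766241} = \left(26 + 27\right) \frac{2116}{1766241} = 53 \cdot \frac{2116}{1766241} = \frac{112148}{1766241}$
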